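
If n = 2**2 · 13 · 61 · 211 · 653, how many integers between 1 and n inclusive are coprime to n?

φ(2^2) = 2^1·(2−1) = 2·1 = 2.
φ(13) = 13 − 1 = 12.
φ(61) = 61 − 1 = 60.
φ(211) = 211 − 1 = 210.
φ(653) = 653 − 1 = 652.
Since φ is multiplicative, φ(437047676) = 2 · 12 · 60 · 210 · 652 = 197164800.

197164800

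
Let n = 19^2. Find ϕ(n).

φ(19^2) = 19^1·(19−1) = 19·18 = 342.

342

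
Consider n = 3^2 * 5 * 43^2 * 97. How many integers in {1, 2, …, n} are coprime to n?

φ(8070885) = 8070885 · (1 − 1/3) · (1 − 1/5) · (1 − 1/43) · (1 − 1/97)
       = 8070885 · 32256/62565 = 4161024.

4161024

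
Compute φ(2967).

1848

First factor: 2967 = 3 * 23 * 43.
φ(2967) = 2967 · (1 − 1/3) · (1 − 1/23) · (1 − 1/43)
       = 2967 · 1848/2967 = 1848.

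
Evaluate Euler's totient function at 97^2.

9312

φ(9409) = 9409 · (1 − 1/97)
       = 9409 · 96/97 = 9312.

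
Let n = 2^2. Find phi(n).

2

φ(2^2) = 2^1·(2−1) = 2·1 = 2.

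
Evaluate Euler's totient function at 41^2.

φ(41^2) = 41^1·(41−1) = 41·40 = 1640.

1640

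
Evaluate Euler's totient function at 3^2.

φ(9) = 9 · (1 − 1/3)
       = 9 · 2/3 = 6.

6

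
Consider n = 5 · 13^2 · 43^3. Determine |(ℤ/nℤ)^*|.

48458592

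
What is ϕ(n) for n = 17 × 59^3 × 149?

478094464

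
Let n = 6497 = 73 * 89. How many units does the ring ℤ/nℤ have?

6336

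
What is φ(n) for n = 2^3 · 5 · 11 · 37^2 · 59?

12360960

φ(2^3) = 2^3 − 2^2 = 8 − 4 = 4.
φ(5) = 5 − 1 = 4.
φ(11) = 11 − 1 = 10.
φ(37^2) = 37^2 − 37^1 = 1369 − 37 = 1332.
φ(59) = 59 − 1 = 58.
φ(35539240) = 4 × 4 × 10 × 1332 × 58 = 12360960.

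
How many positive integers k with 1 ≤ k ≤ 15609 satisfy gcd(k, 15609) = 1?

9240

Prime factorization: 15609 = 3 * 11^2 * 43.
φ(15609) = 15609 · (1 − 1/3) · (1 − 1/11) · (1 − 1/43)
       = 15609 · 840/1419 = 9240.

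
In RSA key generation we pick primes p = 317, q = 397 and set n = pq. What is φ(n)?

For distinct primes, φ(pq) = (p−1)(q−1) = 316 × 396 = 125136.

125136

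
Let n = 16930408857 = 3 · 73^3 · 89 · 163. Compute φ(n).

10939712256

φ(16930408857) = 16930408857 · (1 − 1/3) · (1 − 1/73) · (1 − 1/89) · (1 − 1/163)
       = 16930408857 · 2052864/3177033 = 10939712256.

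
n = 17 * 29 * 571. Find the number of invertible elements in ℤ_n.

255360

φ(17) = 17 − 1 = 16.
φ(29) = 29 − 1 = 28.
φ(571) = 571 − 1 = 570.
φ(281503) = 16 × 28 × 570 = 255360.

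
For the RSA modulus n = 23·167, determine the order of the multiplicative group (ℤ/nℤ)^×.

3652

φ(3841) = 3841 · (1 − 1/23) · (1 − 1/167)
       = 3841 · 3652/3841 = 3652.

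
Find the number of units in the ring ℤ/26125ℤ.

Factor 26125: 26125 = 5^3 * 11 * 19.
φ(26125) = 26125 · (1 − 1/5) · (1 − 1/11) · (1 − 1/19)
       = 26125 · 720/1045 = 18000.

18000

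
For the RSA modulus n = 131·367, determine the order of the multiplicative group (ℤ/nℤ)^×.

φ(pq) = (p−1)(q−1) = 130 · 366 = 47580.

47580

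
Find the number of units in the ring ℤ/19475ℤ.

14400

Factor 19475: 19475 = 5^2 · 19 · 41.
φ(19475) = 19475 · (1 − 1/5) · (1 − 1/19) · (1 − 1/41)
       = 19475 · 2880/3895 = 14400.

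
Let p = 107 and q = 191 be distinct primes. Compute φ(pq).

20140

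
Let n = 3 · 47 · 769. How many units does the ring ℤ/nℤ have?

70656

φ(108429) = 108429 · (1 − 1/3) · (1 − 1/47) · (1 − 1/769)
       = 108429 · 70656/108429 = 70656.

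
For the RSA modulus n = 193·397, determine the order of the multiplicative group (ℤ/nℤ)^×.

76032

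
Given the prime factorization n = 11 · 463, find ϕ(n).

φ(5093) = 5093 · (1 − 1/11) · (1 − 1/463)
       = 5093 · 4620/5093 = 4620.

4620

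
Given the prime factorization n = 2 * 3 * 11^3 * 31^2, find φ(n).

2250600

φ(7674546) = 7674546 · (1 − 1/2) · (1 − 1/3) · (1 − 1/11) · (1 − 1/31)
       = 7674546 · 600/2046 = 2250600.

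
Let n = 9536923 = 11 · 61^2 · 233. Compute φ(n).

φ(11) = 11 − 1 = 10.
φ(61^2) = 61^2 − 61^1 = 3721 − 61 = 3660.
φ(233) = 233 − 1 = 232.
φ(9536923) = 10 × 3660 × 232 = 8491200.

8491200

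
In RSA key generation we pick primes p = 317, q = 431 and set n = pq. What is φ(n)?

135880

φ(n) = (p − 1)(q − 1) = (317−1)(431−1) = 316·430 = 135880.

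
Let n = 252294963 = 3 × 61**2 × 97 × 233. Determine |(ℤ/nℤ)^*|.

163031040

φ(252294963) = 252294963 · (1 − 1/3) · (1 − 1/61) · (1 − 1/97) · (1 − 1/233)
       = 252294963 · 2672640/4135983 = 163031040.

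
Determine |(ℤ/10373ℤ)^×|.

8800

First factor: 10373 = 11 * 23 * 41.
φ(10373) = 10373 · (1 − 1/11) · (1 − 1/23) · (1 − 1/41)
       = 10373 · 8800/10373 = 8800.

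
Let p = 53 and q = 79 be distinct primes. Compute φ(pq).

φ(pq) = (p−1)(q−1) = 52 · 78 = 4056.

4056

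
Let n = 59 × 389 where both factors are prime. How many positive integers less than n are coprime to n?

22504

φ(n) = (p − 1)(q − 1) = (59−1)(389−1) = 58·388 = 22504.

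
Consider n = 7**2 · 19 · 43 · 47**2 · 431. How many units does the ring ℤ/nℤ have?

29518564320

φ(7^2) = 7^2 − 7^1 = 49 − 7 = 42.
φ(19) = 19 − 1 = 18.
φ(43) = 43 − 1 = 42.
φ(47^2) = 47^1·(47−1) = 47·46 = 2162.
φ(431) = 431 − 1 = 430.
φ(38114578607) = 42 × 18 × 42 × 2162 × 430 = 29518564320.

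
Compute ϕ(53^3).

φ(148877) = 148877 · (1 − 1/53)
       = 148877 · 52/53 = 146068.

146068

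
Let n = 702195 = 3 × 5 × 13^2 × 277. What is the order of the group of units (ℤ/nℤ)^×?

344448

φ(702195) = 702195 · (1 − 1/3) · (1 − 1/5) · (1 − 1/13) · (1 − 1/277)
       = 702195 · 26496/54015 = 344448.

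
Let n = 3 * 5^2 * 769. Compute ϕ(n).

30720

φ(3) = 3 − 1 = 2.
φ(5^2) = 5^2 − 5^1 = 25 − 5 = 20.
φ(769) = 769 − 1 = 768.
φ(57675) = 2 × 20 × 768 = 30720.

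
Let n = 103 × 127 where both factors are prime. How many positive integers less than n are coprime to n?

φ(103) = 103 − 1 = 102.
φ(127) = 127 − 1 = 126.
Multiply: 102 · 126 = 12852.

12852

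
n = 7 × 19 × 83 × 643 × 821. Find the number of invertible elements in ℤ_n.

φ(5827521217) = 5827521217 · (1 − 1/7) · (1 − 1/19) · (1 − 1/83) · (1 − 1/643) · (1 − 1/821)
       = 5827521217 · 4662152640/5827521217 = 4662152640.

4662152640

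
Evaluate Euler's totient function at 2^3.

4

φ(2^3) = 2^3 − 2^2 = 8 − 4 = 4.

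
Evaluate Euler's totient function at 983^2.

965306

φ(983^2) = 983^1·(983−1) = 983·982 = 965306.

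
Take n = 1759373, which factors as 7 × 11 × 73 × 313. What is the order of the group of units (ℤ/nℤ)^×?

φ(1759373) = 1759373 · (1 − 1/7) · (1 − 1/11) · (1 − 1/73) · (1 − 1/313)
       = 1759373 · 1347840/1759373 = 1347840.

1347840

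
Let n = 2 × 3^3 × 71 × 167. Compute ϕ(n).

209160

φ(2) = 2 − 1 = 1.
φ(3^3) = 3^2·(3−1) = 9·2 = 18.
φ(71) = 71 − 1 = 70.
φ(167) = 167 − 1 = 166.
Multiply: 1 · 18 · 70 · 166 = 209160.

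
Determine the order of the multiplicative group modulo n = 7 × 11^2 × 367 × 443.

106769520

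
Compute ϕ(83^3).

564898

φ(571787) = 571787 · (1 − 1/83)
       = 571787 · 82/83 = 564898.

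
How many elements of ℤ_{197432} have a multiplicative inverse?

88704

Factor 197432: 197432 = 2^3 * 23 * 29 * 37.
φ(2^3) = 2^3 − 2^2 = 8 − 4 = 4.
φ(23) = 23 − 1 = 22.
φ(29) = 29 − 1 = 28.
φ(37) = 37 − 1 = 36.
φ(197432) = 4 × 22 × 28 × 36 = 88704.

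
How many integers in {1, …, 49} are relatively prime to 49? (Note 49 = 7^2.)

42

φ(7^2) = 7^2 − 7^1 = 49 − 7 = 42.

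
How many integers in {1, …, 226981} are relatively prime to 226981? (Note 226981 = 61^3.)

223260

φ(226981) = 226981 · (1 − 1/61)
       = 226981 · 60/61 = 223260.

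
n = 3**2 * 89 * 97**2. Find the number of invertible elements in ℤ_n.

4916736

φ(7536609) = 7536609 · (1 − 1/3) · (1 − 1/89) · (1 − 1/97)
       = 7536609 · 16896/25899 = 4916736.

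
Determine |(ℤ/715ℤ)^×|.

480

First factor: 715 = 5 · 11 · 13.
φ(5) = 5 − 1 = 4.
φ(11) = 11 − 1 = 10.
φ(13) = 13 − 1 = 12.
φ(715) = 4 × 10 × 12 = 480.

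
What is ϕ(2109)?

1296

2109 = 3 · 19 · 37.
φ(3) = 3 − 1 = 2.
φ(19) = 19 − 1 = 18.
φ(37) = 37 − 1 = 36.
φ(2109) = 2 × 18 × 36 = 1296.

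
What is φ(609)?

336

Prime factorization: 609 = 3 × 7 × 29.
φ(609) = 609 · (1 − 1/3) · (1 − 1/7) · (1 − 1/29)
       = 609 · 336/609 = 336.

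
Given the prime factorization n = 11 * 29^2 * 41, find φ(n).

324800

φ(379291) = 379291 · (1 − 1/11) · (1 − 1/29) · (1 − 1/41)
       = 379291 · 11200/13079 = 324800.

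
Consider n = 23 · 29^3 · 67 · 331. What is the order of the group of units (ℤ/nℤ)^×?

11283259680

φ(23) = 23 − 1 = 22.
φ(29^3) = 29^3 − 29^2 = 24389 − 841 = 23548.
φ(67) = 67 − 1 = 66.
φ(331) = 331 − 1 = 330.
φ(12440121619) = 22 × 23548 × 66 × 330 = 11283259680.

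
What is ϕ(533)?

480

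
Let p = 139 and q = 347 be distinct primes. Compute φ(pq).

47748

φ(n) = (p − 1)(q − 1) = (139−1)(347−1) = 138·346 = 47748.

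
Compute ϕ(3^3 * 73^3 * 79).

538697952

φ(829773261) = 829773261 · (1 − 1/3) · (1 − 1/73) · (1 − 1/79)
       = 829773261 · 11232/17301 = 538697952.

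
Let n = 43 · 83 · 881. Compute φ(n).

φ(3144289) = 3144289 · (1 − 1/43) · (1 − 1/83) · (1 − 1/881)
       = 3144289 · 3030720/3144289 = 3030720.

3030720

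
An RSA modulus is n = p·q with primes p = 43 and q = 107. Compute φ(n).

4452

φ(43) = 43 − 1 = 42.
φ(107) = 107 − 1 = 106.
φ(4601) = 42 × 106 = 4452.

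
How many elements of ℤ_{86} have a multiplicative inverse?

42

First factor: 86 = 2 · 43.
φ(86) = 86 · (1 − 1/2) · (1 − 1/43)
       = 86 · 42/86 = 42.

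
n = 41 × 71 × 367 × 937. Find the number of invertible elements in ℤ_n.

959212800

φ(1001031769) = 1001031769 · (1 − 1/41) · (1 − 1/71) · (1 − 1/367) · (1 − 1/937)
       = 1001031769 · 959212800/1001031769 = 959212800.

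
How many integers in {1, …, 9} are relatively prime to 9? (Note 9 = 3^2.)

φ(3^2) = 3^2 − 3^1 = 9 − 3 = 6.

6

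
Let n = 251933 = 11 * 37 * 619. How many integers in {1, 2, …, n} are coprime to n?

φ(11) = 11 − 1 = 10.
φ(37) = 37 − 1 = 36.
φ(619) = 619 − 1 = 618.
Since φ is multiplicative, φ(251933) = 10 · 36 · 618 = 222480.

222480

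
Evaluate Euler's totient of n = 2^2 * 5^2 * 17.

640

φ(1700) = 1700 · (1 − 1/2) · (1 − 1/5) · (1 − 1/17)
       = 1700 · 64/170 = 640.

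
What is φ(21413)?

16632

Prime factorization: 21413 = 7^2 · 19 · 23.
φ(7^2) = 7^2 − 7^1 = 49 − 7 = 42.
φ(19) = 19 − 1 = 18.
φ(23) = 23 − 1 = 22.
φ(21413) = 42 × 18 × 22 = 16632.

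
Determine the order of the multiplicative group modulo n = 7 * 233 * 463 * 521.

φ(7) = 7 − 1 = 6.
φ(233) = 233 − 1 = 232.
φ(463) = 463 − 1 = 462.
φ(521) = 521 − 1 = 520.
Multiply: 6 · 232 · 462 · 520 = 334414080.

334414080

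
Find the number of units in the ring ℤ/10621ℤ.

10621 = 13 · 19 · 43.
φ(13) = 13 − 1 = 12.
φ(19) = 19 − 1 = 18.
φ(43) = 43 − 1 = 42.
Multiply: 12 · 18 · 42 = 9072.

9072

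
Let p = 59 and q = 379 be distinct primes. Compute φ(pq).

φ(22361) = 22361 · (1 − 1/59) · (1 − 1/379)
       = 22361 · 21924/22361 = 21924.

21924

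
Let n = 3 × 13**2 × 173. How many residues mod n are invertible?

53664

φ(87711) = 87711 · (1 − 1/3) · (1 − 1/13) · (1 − 1/173)
       = 87711 · 4128/6747 = 53664.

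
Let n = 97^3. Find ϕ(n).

φ(912673) = 912673 · (1 − 1/97)
       = 912673 · 96/97 = 903264.

903264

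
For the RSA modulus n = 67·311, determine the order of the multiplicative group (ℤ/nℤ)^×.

20460

φ(n) = (p − 1)(q − 1) = (67−1)(311−1) = 66·310 = 20460.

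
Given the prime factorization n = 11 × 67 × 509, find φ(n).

φ(11) = 11 − 1 = 10.
φ(67) = 67 − 1 = 66.
φ(509) = 509 − 1 = 508.
Since φ is multiplicative, φ(375133) = 10 · 66 · 508 = 335280.

335280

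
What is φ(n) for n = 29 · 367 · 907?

φ(9653201) = 9653201 · (1 − 1/29) · (1 − 1/367) · (1 − 1/907)
       = 9653201 · 9284688/9653201 = 9284688.

9284688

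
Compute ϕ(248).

120

248 = 2^3 * 31.
φ(2^3) = 2^3 − 2^2 = 8 − 4 = 4.
φ(31) = 31 − 1 = 30.
φ(248) = 4 × 30 = 120.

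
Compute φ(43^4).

3339294

φ(43^4) = 43^4 − 43^3 = 3418801 − 79507 = 3339294.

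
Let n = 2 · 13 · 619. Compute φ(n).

7416

φ(16094) = 16094 · (1 − 1/2) · (1 − 1/13) · (1 − 1/619)
       = 16094 · 7416/16094 = 7416.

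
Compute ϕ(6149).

Prime factorization: 6149 = 11 * 13 * 43.
φ(11) = 11 − 1 = 10.
φ(13) = 13 − 1 = 12.
φ(43) = 43 − 1 = 42.
Multiply: 10 · 12 · 42 = 5040.

5040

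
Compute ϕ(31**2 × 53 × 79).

3772080

φ(4023707) = 4023707 · (1 − 1/31) · (1 − 1/53) · (1 − 1/79)
       = 4023707 · 121680/129797 = 3772080.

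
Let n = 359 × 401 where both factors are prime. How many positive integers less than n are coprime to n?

φ(359) = 359 − 1 = 358.
φ(401) = 401 − 1 = 400.
Multiply: 358 · 400 = 143200.

143200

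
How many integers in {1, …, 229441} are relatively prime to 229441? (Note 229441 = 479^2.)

φ(229441) = 229441 · (1 − 1/479)
       = 229441 · 478/479 = 228962.

228962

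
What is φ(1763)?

1680

First factor: 1763 = 41 · 43.
φ(1763) = 1763 · (1 − 1/41) · (1 − 1/43)
       = 1763 · 1680/1763 = 1680.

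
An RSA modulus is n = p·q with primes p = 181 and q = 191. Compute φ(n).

34200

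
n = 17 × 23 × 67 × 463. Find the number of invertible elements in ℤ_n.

φ(12129211) = 12129211 · (1 − 1/17) · (1 − 1/23) · (1 − 1/67) · (1 − 1/463)
       = 12129211 · 10733184/12129211 = 10733184.

10733184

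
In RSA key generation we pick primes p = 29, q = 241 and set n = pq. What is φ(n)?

φ(n) = (p − 1)(q − 1) = (29−1)(241−1) = 28·240 = 6720.

6720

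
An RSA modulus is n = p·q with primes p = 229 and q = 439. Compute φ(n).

φ(100531) = 100531 · (1 − 1/229) · (1 − 1/439)
       = 100531 · 99864/100531 = 99864.

99864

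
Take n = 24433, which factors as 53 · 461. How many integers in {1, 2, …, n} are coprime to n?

23920

φ(53) = 53 − 1 = 52.
φ(461) = 461 − 1 = 460.
Multiply: 52 · 460 = 23920.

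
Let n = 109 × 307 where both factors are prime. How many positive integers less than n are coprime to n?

φ(n) = (p − 1)(q − 1) = (109−1)(307−1) = 108·306 = 33048.

33048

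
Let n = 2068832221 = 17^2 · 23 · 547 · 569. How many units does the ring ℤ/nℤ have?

φ(17^2) = 17^2 − 17^1 = 289 − 17 = 272.
φ(23) = 23 − 1 = 22.
φ(547) = 547 − 1 = 546.
φ(569) = 569 − 1 = 568.
Since φ is multiplicative, φ(2068832221) = 272 · 22 · 546 · 568 = 1855805952.

1855805952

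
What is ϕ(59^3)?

201898

φ(59^3) = 59^2·(59−1) = 3481·58 = 201898.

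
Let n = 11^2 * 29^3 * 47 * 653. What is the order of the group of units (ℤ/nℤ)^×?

77687677760

φ(90571258679) = 90571258679 · (1 − 1/11) · (1 − 1/29) · (1 − 1/47) · (1 − 1/653)
       = 90571258679 · 8397760/9790429 = 77687677760.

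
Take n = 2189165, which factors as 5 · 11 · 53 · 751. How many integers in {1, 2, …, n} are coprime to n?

1560000

φ(5) = 5 − 1 = 4.
φ(11) = 11 − 1 = 10.
φ(53) = 53 − 1 = 52.
φ(751) = 751 − 1 = 750.
Since φ is multiplicative, φ(2189165) = 4 · 10 · 52 · 750 = 1560000.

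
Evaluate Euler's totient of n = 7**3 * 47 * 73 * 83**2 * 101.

662719276800

φ(818827456237) = 818827456237 · (1 − 1/7) · (1 − 1/47) · (1 − 1/73) · (1 − 1/83) · (1 − 1/101)
       = 818827456237 · 162950400/201334511 = 662719276800.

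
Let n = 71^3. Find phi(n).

352870

φ(71^3) = 71^3 − 71^2 = 357911 − 5041 = 352870.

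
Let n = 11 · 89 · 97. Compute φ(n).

84480

φ(11) = 11 − 1 = 10.
φ(89) = 89 − 1 = 88.
φ(97) = 97 − 1 = 96.
Multiply: 10 · 88 · 96 = 84480.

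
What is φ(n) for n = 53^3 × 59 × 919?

φ(53^3) = 53^3 − 53^2 = 148877 − 2809 = 146068.
φ(59) = 59 − 1 = 58.
φ(919) = 919 − 1 = 918.
φ(8072259817) = 146068 × 58 × 918 = 7777244592.

7777244592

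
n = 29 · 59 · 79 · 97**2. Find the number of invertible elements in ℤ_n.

φ(1271805121) = 1271805121 · (1 − 1/29) · (1 − 1/59) · (1 − 1/79) · (1 − 1/97)
       = 1271805121 · 12160512/13111393 = 1179569664.

1179569664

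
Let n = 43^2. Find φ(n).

φ(1849) = 1849 · (1 − 1/43)
       = 1849 · 42/43 = 1806.

1806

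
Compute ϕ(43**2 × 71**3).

φ(661777439) = 661777439 · (1 − 1/43) · (1 − 1/71)
       = 661777439 · 2940/3053 = 637283220.

637283220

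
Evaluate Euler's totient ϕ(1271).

1200

Factor 1271: 1271 = 31 * 41.
φ(31) = 31 − 1 = 30.
φ(41) = 41 − 1 = 40.
Multiply: 30 · 40 = 1200.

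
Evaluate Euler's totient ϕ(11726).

First factor: 11726 = 2 × 11 × 13 × 41.
φ(2) = 2 − 1 = 1.
φ(11) = 11 − 1 = 10.
φ(13) = 13 − 1 = 12.
φ(41) = 41 − 1 = 40.
φ(11726) = 1 × 10 × 12 × 40 = 4800.

4800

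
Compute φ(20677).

18480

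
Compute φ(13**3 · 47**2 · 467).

φ(13^3) = 13^2·(13−1) = 169·12 = 2028.
φ(47^2) = 47^1·(47−1) = 47·46 = 2162.
φ(467) = 467 − 1 = 466.
φ(2266431791) = 2028 × 2162 × 466 = 2043193776.

2043193776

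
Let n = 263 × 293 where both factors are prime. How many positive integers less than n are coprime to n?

76504

φ(263) = 263 − 1 = 262.
φ(293) = 293 − 1 = 292.
Since φ is multiplicative, φ(77059) = 262 · 292 = 76504.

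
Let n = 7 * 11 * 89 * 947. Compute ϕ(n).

4994880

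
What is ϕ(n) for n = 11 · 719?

7180

φ(11) = 11 − 1 = 10.
φ(719) = 719 − 1 = 718.
Multiply: 10 · 718 = 7180.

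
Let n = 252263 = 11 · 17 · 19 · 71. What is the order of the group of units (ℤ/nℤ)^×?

201600

φ(11) = 11 − 1 = 10.
φ(17) = 17 − 1 = 16.
φ(19) = 19 − 1 = 18.
φ(71) = 71 − 1 = 70.
Since φ is multiplicative, φ(252263) = 10 · 16 · 18 · 70 = 201600.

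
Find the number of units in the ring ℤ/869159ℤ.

752640

First factor: 869159 = 17 · 29 · 41 · 43.
φ(17) = 17 − 1 = 16.
φ(29) = 29 − 1 = 28.
φ(41) = 41 − 1 = 40.
φ(43) = 43 − 1 = 42.
φ(869159) = 16 × 28 × 40 × 42 = 752640.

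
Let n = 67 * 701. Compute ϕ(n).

φ(67) = 67 − 1 = 66.
φ(701) = 701 − 1 = 700.
φ(46967) = 66 × 700 = 46200.

46200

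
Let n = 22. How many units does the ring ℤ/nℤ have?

22 = 2 × 11.
φ(2) = 2 − 1 = 1.
φ(11) = 11 − 1 = 10.
Multiply: 1 · 10 = 10.

10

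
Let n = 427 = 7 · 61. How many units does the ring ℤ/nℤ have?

φ(7) = 7 − 1 = 6.
φ(61) = 61 − 1 = 60.
Multiply: 6 · 60 = 360.

360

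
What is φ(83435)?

83435 = 5 × 11 × 37 × 41.
φ(83435) = 83435 · (1 − 1/5) · (1 − 1/11) · (1 − 1/37) · (1 − 1/41)
       = 83435 · 57600/83435 = 57600.

57600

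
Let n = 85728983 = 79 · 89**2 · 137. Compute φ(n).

83081856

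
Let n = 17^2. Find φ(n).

φ(17^2) = 17^2 − 17^1 = 289 − 17 = 272.

272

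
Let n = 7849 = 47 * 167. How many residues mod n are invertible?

φ(47) = 47 − 1 = 46.
φ(167) = 167 − 1 = 166.
Multiply: 46 · 166 = 7636.

7636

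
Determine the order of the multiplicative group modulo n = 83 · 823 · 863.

58102248

φ(58950667) = 58950667 · (1 − 1/83) · (1 − 1/823) · (1 − 1/863)
       = 58950667 · 58102248/58950667 = 58102248.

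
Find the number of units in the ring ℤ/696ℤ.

First factor: 696 = 2**3 * 3 * 29.
φ(2^3) = 2^2·(2−1) = 4·1 = 4.
φ(3) = 3 − 1 = 2.
φ(29) = 29 − 1 = 28.
Since φ is multiplicative, φ(696) = 4 · 2 · 28 = 224.

224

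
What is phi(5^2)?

20

φ(25) = 25 · (1 − 1/5)
       = 25 · 4/5 = 20.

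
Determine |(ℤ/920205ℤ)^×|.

411840

Prime factorization: 920205 = 3^2 × 5 × 11^2 × 13^2.
φ(920205) = 920205 · (1 − 1/3) · (1 − 1/5) · (1 − 1/11) · (1 − 1/13)
       = 920205 · 960/2145 = 411840.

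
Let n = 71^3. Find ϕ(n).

φ(71^3) = 71^2·(71−1) = 5041·70 = 352870.

352870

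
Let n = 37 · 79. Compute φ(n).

2808

φ(37) = 37 − 1 = 36.
φ(79) = 79 − 1 = 78.
φ(2923) = 36 × 78 = 2808.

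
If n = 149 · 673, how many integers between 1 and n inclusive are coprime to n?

99456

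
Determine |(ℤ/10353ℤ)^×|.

Prime factorization: 10353 = 3 × 7 × 17 × 29.
φ(3) = 3 − 1 = 2.
φ(7) = 7 − 1 = 6.
φ(17) = 17 − 1 = 16.
φ(29) = 29 − 1 = 28.
Since φ is multiplicative, φ(10353) = 2 · 6 · 16 · 28 = 5376.

5376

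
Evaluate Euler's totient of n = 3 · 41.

80

φ(123) = 123 · (1 − 1/3) · (1 − 1/41)
       = 123 · 80/123 = 80.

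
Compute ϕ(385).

Prime factorization: 385 = 5 * 7 * 11.
φ(385) = 385 · (1 − 1/5) · (1 − 1/7) · (1 − 1/11)
       = 385 · 240/385 = 240.

240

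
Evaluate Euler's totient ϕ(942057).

570240

Factor 942057: 942057 = 3^3 · 23 · 37 · 41.
φ(942057) = 942057 · (1 − 1/3) · (1 − 1/23) · (1 − 1/37) · (1 − 1/41)
       = 942057 · 63360/104673 = 570240.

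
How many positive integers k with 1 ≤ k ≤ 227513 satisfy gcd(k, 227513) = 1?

181440

Factor 227513: 227513 = 11 · 13 · 37 · 43.
φ(11) = 11 − 1 = 10.
φ(13) = 13 − 1 = 12.
φ(37) = 37 − 1 = 36.
φ(43) = 43 − 1 = 42.
Multiply: 10 · 12 · 36 · 42 = 181440.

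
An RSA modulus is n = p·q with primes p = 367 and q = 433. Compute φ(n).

158112

φ(n) = (p − 1)(q − 1) = (367−1)(433−1) = 366·432 = 158112.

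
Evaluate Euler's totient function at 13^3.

2028

φ(13^3) = 13^3 − 13^2 = 2197 − 169 = 2028.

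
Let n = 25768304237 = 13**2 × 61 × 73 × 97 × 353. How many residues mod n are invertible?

φ(25768304237) = 25768304237 · (1 − 1/13) · (1 − 1/61) · (1 − 1/73) · (1 − 1/97) · (1 − 1/353)
       = 25768304237 · 1751777280/1982177249 = 22773104640.

22773104640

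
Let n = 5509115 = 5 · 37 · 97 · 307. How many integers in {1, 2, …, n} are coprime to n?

φ(5) = 5 − 1 = 4.
φ(37) = 37 − 1 = 36.
φ(97) = 97 − 1 = 96.
φ(307) = 307 − 1 = 306.
φ(5509115) = 4 × 36 × 96 × 306 = 4230144.

4230144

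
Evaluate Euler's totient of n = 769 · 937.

718848

φ(769) = 769 − 1 = 768.
φ(937) = 937 − 1 = 936.
Since φ is multiplicative, φ(720553) = 768 · 936 = 718848.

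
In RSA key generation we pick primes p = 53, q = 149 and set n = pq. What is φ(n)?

7696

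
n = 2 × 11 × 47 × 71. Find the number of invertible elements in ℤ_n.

32200

φ(73414) = 73414 · (1 − 1/2) · (1 − 1/11) · (1 − 1/47) · (1 − 1/71)
       = 73414 · 32200/73414 = 32200.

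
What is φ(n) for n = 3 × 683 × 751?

1023000

φ(3) = 3 − 1 = 2.
φ(683) = 683 − 1 = 682.
φ(751) = 751 − 1 = 750.
φ(1538799) = 2 × 682 × 750 = 1023000.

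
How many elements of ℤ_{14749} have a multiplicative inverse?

12348

Prime factorization: 14749 = 7**3 · 43.
φ(14749) = 14749 · (1 − 1/7) · (1 − 1/43)
       = 14749 · 252/301 = 12348.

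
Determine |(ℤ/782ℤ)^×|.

352

First factor: 782 = 2 * 17 * 23.
φ(782) = 782 · (1 − 1/2) · (1 − 1/17) · (1 − 1/23)
       = 782 · 352/782 = 352.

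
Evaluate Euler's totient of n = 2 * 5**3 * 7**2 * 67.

277200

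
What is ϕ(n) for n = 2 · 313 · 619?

φ(2) = 2 − 1 = 1.
φ(313) = 313 − 1 = 312.
φ(619) = 619 − 1 = 618.
Since φ is multiplicative, φ(387494) = 1 · 312 · 618 = 192816.

192816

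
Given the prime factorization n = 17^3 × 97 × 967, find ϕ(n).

φ(460834487) = 460834487 · (1 − 1/17) · (1 − 1/97) · (1 − 1/967)
       = 460834487 · 1483776/1594583 = 428811264.

428811264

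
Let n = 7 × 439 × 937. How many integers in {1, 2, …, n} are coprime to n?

φ(7) = 7 − 1 = 6.
φ(439) = 439 − 1 = 438.
φ(937) = 937 − 1 = 936.
φ(2879401) = 6 × 438 × 936 = 2459808.

2459808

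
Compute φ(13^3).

2028

φ(2197) = 2197 · (1 − 1/13)
       = 2197 · 12/13 = 2028.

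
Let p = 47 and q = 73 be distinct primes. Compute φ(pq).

3312

φ(n) = (p − 1)(q − 1) = (47−1)(73−1) = 46·72 = 3312.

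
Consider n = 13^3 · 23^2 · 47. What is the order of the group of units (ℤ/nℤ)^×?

φ(54624011) = 54624011 · (1 − 1/13) · (1 − 1/23) · (1 − 1/47)
       = 54624011 · 12144/14053 = 47203728.

47203728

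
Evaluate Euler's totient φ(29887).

23760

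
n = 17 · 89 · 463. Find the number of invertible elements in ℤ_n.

650496

φ(700519) = 700519 · (1 − 1/17) · (1 − 1/89) · (1 − 1/463)
       = 700519 · 650496/700519 = 650496.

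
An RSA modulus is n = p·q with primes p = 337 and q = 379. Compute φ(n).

127008

For distinct primes, φ(pq) = (p−1)(q−1) = 336 × 378 = 127008.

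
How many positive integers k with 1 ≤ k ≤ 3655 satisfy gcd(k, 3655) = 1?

2688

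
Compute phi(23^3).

φ(23^3) = 23^3 − 23^2 = 12167 − 529 = 11638.

11638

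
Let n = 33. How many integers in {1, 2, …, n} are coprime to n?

First factor: 33 = 3 × 11.
φ(33) = 33 · (1 − 1/3) · (1 − 1/11)
       = 33 · 20/33 = 20.

20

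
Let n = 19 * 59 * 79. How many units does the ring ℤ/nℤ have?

81432

φ(88559) = 88559 · (1 − 1/19) · (1 − 1/59) · (1 − 1/79)
       = 88559 · 81432/88559 = 81432.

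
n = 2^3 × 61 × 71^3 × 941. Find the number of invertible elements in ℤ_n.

79607472000

φ(164355594488) = 164355594488 · (1 − 1/2) · (1 − 1/61) · (1 − 1/71) · (1 − 1/941)
       = 164355594488 · 3948000/8150942 = 79607472000.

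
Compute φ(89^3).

697048

φ(89^3) = 89^2·(89−1) = 7921·88 = 697048.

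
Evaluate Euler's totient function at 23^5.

6156502

φ(23^5) = 23^5 − 23^4 = 6436343 − 279841 = 6156502.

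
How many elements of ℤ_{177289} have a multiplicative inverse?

Factor 177289: 177289 = 7 · 19 · 31 · 43.
φ(7) = 7 − 1 = 6.
φ(19) = 19 − 1 = 18.
φ(31) = 31 − 1 = 30.
φ(43) = 43 − 1 = 42.
Since φ is multiplicative, φ(177289) = 6 · 18 · 30 · 42 = 136080.

136080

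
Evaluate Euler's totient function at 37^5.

67469796

φ(37^5) = 37^4·(37−1) = 1874161·36 = 67469796.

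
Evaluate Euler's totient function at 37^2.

φ(1369) = 1369 · (1 − 1/37)
       = 1369 · 36/37 = 1332.

1332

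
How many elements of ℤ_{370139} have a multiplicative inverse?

261360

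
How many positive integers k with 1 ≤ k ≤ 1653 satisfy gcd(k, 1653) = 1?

1653 = 3 · 19 · 29.
φ(3) = 3 − 1 = 2.
φ(19) = 19 − 1 = 18.
φ(29) = 29 − 1 = 28.
Multiply: 2 · 18 · 28 = 1008.

1008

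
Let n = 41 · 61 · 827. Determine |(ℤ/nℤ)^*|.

1982400

φ(2068327) = 2068327 · (1 − 1/41) · (1 − 1/61) · (1 − 1/827)
       = 2068327 · 1982400/2068327 = 1982400.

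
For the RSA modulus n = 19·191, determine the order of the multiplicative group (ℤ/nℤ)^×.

3420

For distinct primes, φ(pq) = (p−1)(q−1) = 18 × 190 = 3420.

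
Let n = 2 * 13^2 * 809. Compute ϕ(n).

126048

φ(2) = 2 − 1 = 1.
φ(13^2) = 13^1·(13−1) = 13·12 = 156.
φ(809) = 809 − 1 = 808.
φ(273442) = 1 × 156 × 808 = 126048.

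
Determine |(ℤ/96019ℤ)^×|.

Factor 96019: 96019 = 7 · 11 · 29 · 43.
φ(7) = 7 − 1 = 6.
φ(11) = 11 − 1 = 10.
φ(29) = 29 − 1 = 28.
φ(43) = 43 − 1 = 42.
Multiply: 6 · 10 · 28 · 42 = 70560.

70560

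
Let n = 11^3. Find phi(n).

φ(1331) = 1331 · (1 − 1/11)
       = 1331 · 10/11 = 1210.

1210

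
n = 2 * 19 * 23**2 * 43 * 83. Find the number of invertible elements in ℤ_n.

φ(71744038) = 71744038 · (1 − 1/2) · (1 − 1/19) · (1 − 1/23) · (1 − 1/43) · (1 − 1/83)
       = 71744038 · 1363824/3119306 = 31367952.

31367952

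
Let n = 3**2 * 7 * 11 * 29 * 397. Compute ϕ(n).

3991680

φ(7978509) = 7978509 · (1 − 1/3) · (1 − 1/7) · (1 − 1/11) · (1 − 1/29) · (1 − 1/397)
       = 7978509 · 1330560/2659503 = 3991680.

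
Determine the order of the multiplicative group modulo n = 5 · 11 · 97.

3840

φ(5) = 5 − 1 = 4.
φ(11) = 11 − 1 = 10.
φ(97) = 97 − 1 = 96.
Since φ is multiplicative, φ(5335) = 4 · 10 · 96 = 3840.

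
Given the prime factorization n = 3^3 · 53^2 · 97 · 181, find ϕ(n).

φ(1331575551) = 1331575551 · (1 − 1/3) · (1 − 1/53) · (1 − 1/97) · (1 − 1/181)
       = 1331575551 · 1797120/2791563 = 857226240.

857226240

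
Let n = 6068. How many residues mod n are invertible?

6068 = 2**2 · 37 · 41.
φ(2^2) = 2^2 − 2^1 = 4 − 2 = 2.
φ(37) = 37 − 1 = 36.
φ(41) = 41 − 1 = 40.
φ(6068) = 2 × 36 × 40 = 2880.

2880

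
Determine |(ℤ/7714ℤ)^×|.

3024

Prime factorization: 7714 = 2 · 7 · 19 · 29.
φ(7714) = 7714 · (1 − 1/2) · (1 − 1/7) · (1 − 1/19) · (1 − 1/29)
       = 7714 · 3024/7714 = 3024.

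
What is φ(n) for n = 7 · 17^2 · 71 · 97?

φ(7) = 7 − 1 = 6.
φ(17^2) = 17^2 − 17^1 = 289 − 17 = 272.
φ(71) = 71 − 1 = 70.
φ(97) = 97 − 1 = 96.
Multiply: 6 · 272 · 70 · 96 = 10967040.

10967040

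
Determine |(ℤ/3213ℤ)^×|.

1728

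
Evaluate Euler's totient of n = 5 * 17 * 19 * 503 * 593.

φ(481720585) = 481720585 · (1 − 1/5) · (1 − 1/17) · (1 − 1/19) · (1 − 1/503) · (1 − 1/593)
       = 481720585 · 342355968/481720585 = 342355968.

342355968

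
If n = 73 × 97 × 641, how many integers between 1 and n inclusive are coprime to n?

4423680

φ(73) = 73 − 1 = 72.
φ(97) = 97 − 1 = 96.
φ(641) = 641 − 1 = 640.
Multiply: 72 · 96 · 640 = 4423680.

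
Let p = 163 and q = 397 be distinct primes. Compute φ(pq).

64152

φ(pq) = (p−1)(q−1) = 162 · 396 = 64152.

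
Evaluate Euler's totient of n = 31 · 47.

φ(1457) = 1457 · (1 − 1/31) · (1 − 1/47)
       = 1457 · 1380/1457 = 1380.

1380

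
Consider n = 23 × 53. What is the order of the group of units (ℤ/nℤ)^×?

φ(23) = 23 − 1 = 22.
φ(53) = 53 − 1 = 52.
φ(1219) = 22 × 52 = 1144.

1144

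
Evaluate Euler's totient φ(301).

252

Prime factorization: 301 = 7 × 43.
φ(7) = 7 − 1 = 6.
φ(43) = 43 − 1 = 42.
Since φ is multiplicative, φ(301) = 6 · 42 = 252.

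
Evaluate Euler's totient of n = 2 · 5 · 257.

1024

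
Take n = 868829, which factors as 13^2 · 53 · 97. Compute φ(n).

φ(13^2) = 13^1·(13−1) = 13·12 = 156.
φ(53) = 53 − 1 = 52.
φ(97) = 97 − 1 = 96.
φ(868829) = 156 × 52 × 96 = 778752.

778752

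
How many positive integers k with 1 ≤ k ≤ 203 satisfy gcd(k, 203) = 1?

203 = 7 · 29.
φ(203) = 203 · (1 − 1/7) · (1 − 1/29)
       = 203 · 168/203 = 168.

168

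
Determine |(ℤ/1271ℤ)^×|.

1200

Factor 1271: 1271 = 31 · 41.
φ(1271) = 1271 · (1 − 1/31) · (1 − 1/41)
       = 1271 · 1200/1271 = 1200.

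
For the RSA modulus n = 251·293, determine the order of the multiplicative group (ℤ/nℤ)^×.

73000

For distinct primes, φ(pq) = (p−1)(q−1) = 250 × 292 = 73000.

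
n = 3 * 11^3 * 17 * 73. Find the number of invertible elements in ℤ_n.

φ(3) = 3 − 1 = 2.
φ(11^3) = 11^2·(11−1) = 121·10 = 1210.
φ(17) = 17 − 1 = 16.
φ(73) = 73 − 1 = 72.
Multiply: 2 · 1210 · 16 · 72 = 2787840.

2787840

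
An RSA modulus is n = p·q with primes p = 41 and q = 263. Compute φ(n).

10480

φ(41) = 41 − 1 = 40.
φ(263) = 263 − 1 = 262.
Multiply: 40 · 262 = 10480.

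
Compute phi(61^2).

3660

φ(61^2) = 61^2 − 61^1 = 3721 − 61 = 3660.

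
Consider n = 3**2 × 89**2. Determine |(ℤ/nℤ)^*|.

φ(71289) = 71289 · (1 − 1/3) · (1 − 1/89)
       = 71289 · 176/267 = 46992.

46992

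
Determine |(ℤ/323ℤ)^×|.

Factor 323: 323 = 17 * 19.
φ(323) = 323 · (1 − 1/17) · (1 − 1/19)
       = 323 · 288/323 = 288.

288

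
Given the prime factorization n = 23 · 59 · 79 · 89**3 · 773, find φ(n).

φ(58419313989511) = 58419313989511 · (1 − 1/23) · (1 − 1/59) · (1 − 1/79) · (1 − 1/89) · (1 − 1/773)
       = 58419313989511 · 6761534208/7375244791 = 53558112461568.

53558112461568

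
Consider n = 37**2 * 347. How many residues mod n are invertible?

φ(37^2) = 37^2 − 37^1 = 1369 − 37 = 1332.
φ(347) = 347 − 1 = 346.
Multiply: 1332 · 346 = 460872.

460872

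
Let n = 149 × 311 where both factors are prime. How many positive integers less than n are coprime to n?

φ(46339) = 46339 · (1 − 1/149) · (1 − 1/311)
       = 46339 · 45880/46339 = 45880.

45880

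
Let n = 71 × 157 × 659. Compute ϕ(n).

7185360

φ(71) = 71 − 1 = 70.
φ(157) = 157 − 1 = 156.
φ(659) = 659 − 1 = 658.
Since φ is multiplicative, φ(7345873) = 70 · 156 · 658 = 7185360.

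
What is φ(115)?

Prime factorization: 115 = 5 × 23.
φ(5) = 5 − 1 = 4.
φ(23) = 23 − 1 = 22.
Since φ is multiplicative, φ(115) = 4 · 22 = 88.

88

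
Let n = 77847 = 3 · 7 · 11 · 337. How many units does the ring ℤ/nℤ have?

40320

φ(77847) = 77847 · (1 − 1/3) · (1 − 1/7) · (1 − 1/11) · (1 − 1/337)
       = 77847 · 40320/77847 = 40320.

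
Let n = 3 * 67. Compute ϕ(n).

φ(201) = 201 · (1 − 1/3) · (1 − 1/67)
       = 201 · 132/201 = 132.

132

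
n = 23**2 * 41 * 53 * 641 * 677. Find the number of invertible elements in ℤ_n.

φ(23^2) = 23^2 − 23^1 = 529 − 23 = 506.
φ(41) = 41 − 1 = 40.
φ(53) = 53 − 1 = 52.
φ(641) = 641 − 1 = 640.
φ(677) = 677 − 1 = 676.
Multiply: 506 · 40 · 52 · 640 · 676 = 455344947200.

455344947200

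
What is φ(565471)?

483840

565471 = 17 * 29 * 31 * 37.
φ(565471) = 565471 · (1 − 1/17) · (1 − 1/29) · (1 − 1/31) · (1 − 1/37)
       = 565471 · 483840/565471 = 483840.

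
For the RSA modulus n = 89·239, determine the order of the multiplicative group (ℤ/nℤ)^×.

20944

φ(pq) = (p−1)(q−1) = 88 · 238 = 20944.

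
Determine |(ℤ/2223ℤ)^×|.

Prime factorization: 2223 = 3^2 · 13 · 19.
φ(2223) = 2223 · (1 − 1/3) · (1 − 1/13) · (1 − 1/19)
       = 2223 · 432/741 = 1296.

1296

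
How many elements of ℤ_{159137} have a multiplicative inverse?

126720

Prime factorization: 159137 = 11 * 17 * 23 * 37.
φ(11) = 11 − 1 = 10.
φ(17) = 17 − 1 = 16.
φ(23) = 23 − 1 = 22.
φ(37) = 37 − 1 = 36.
Since φ is multiplicative, φ(159137) = 10 · 16 · 22 · 36 = 126720.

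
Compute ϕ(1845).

Factor 1845: 1845 = 3^2 · 5 · 41.
φ(3^2) = 3^2 − 3^1 = 9 − 3 = 6.
φ(5) = 5 − 1 = 4.
φ(41) = 41 − 1 = 40.
φ(1845) = 6 × 4 × 40 = 960.

960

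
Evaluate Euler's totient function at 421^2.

φ(421^2) = 421^2 − 421^1 = 177241 − 421 = 176820.

176820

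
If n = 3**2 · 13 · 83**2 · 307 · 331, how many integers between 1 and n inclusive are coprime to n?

49483431360

φ(81904623021) = 81904623021 · (1 − 1/3) · (1 − 1/13) · (1 − 1/83) · (1 − 1/307) · (1 − 1/331)
       = 81904623021 · 198728640/328934229 = 49483431360.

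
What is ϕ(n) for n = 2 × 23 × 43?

924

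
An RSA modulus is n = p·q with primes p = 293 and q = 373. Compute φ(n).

108624

φ(293) = 293 − 1 = 292.
φ(373) = 373 − 1 = 372.
φ(109289) = 292 × 372 = 108624.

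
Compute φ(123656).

Prime factorization: 123656 = 2^3 · 13 · 29 · 41.
φ(2^3) = 2^2·(2−1) = 4·1 = 4.
φ(13) = 13 − 1 = 12.
φ(29) = 29 − 1 = 28.
φ(41) = 41 − 1 = 40.
Since φ is multiplicative, φ(123656) = 4 · 12 · 28 · 40 = 53760.

53760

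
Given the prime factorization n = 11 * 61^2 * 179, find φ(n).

φ(7326649) = 7326649 · (1 − 1/11) · (1 − 1/61) · (1 − 1/179)
       = 7326649 · 106800/120109 = 6514800.

6514800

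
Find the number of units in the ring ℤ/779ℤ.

Prime factorization: 779 = 19 · 41.
φ(779) = 779 · (1 − 1/19) · (1 − 1/41)
       = 779 · 720/779 = 720.

720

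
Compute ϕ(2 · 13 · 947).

11352

φ(24622) = 24622 · (1 − 1/2) · (1 − 1/13) · (1 − 1/947)
       = 24622 · 11352/24622 = 11352.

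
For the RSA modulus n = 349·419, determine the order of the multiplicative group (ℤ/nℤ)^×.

145464

φ(146231) = 146231 · (1 − 1/349) · (1 − 1/419)
       = 146231 · 145464/146231 = 145464.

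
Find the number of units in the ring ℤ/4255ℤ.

3168

4255 = 5 · 23 · 37.
φ(5) = 5 − 1 = 4.
φ(23) = 23 − 1 = 22.
φ(37) = 37 − 1 = 36.
φ(4255) = 4 × 22 × 36 = 3168.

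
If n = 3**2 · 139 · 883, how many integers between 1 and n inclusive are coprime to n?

φ(1104633) = 1104633 · (1 − 1/3) · (1 − 1/139) · (1 − 1/883)
       = 1104633 · 243432/368211 = 730296.

730296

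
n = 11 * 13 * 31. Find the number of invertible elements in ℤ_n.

φ(11) = 11 − 1 = 10.
φ(13) = 13 − 1 = 12.
φ(31) = 31 − 1 = 30.
φ(4433) = 10 × 12 × 30 = 3600.

3600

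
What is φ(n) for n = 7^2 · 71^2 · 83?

17116680

φ(7^2) = 7^2 − 7^1 = 49 − 7 = 42.
φ(71^2) = 71^1·(71−1) = 71·70 = 4970.
φ(83) = 83 − 1 = 82.
Multiply: 42 · 4970 · 82 = 17116680.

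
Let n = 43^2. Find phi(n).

φ(43^2) = 43^1·(43−1) = 43·42 = 1806.

1806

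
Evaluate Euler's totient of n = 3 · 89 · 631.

110880

φ(3) = 3 − 1 = 2.
φ(89) = 89 − 1 = 88.
φ(631) = 631 − 1 = 630.
φ(168477) = 2 × 88 × 630 = 110880.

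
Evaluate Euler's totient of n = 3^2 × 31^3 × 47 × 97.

763879680

φ(1222354521) = 1222354521 · (1 − 1/3) · (1 − 1/31) · (1 − 1/47) · (1 − 1/97)
       = 1222354521 · 264960/423987 = 763879680.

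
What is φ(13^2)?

φ(169) = 169 · (1 − 1/13)
       = 169 · 12/13 = 156.

156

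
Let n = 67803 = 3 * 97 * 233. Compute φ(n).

φ(67803) = 67803 · (1 − 1/3) · (1 − 1/97) · (1 − 1/233)
       = 67803 · 44544/67803 = 44544.

44544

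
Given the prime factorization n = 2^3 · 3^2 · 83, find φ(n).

φ(2^3) = 2^3 − 2^2 = 8 − 4 = 4.
φ(3^2) = 3^1·(3−1) = 3·2 = 6.
φ(83) = 83 − 1 = 82.
φ(5976) = 4 × 6 × 82 = 1968.

1968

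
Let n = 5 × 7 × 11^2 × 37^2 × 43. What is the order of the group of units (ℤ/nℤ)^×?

φ(249301745) = 249301745 · (1 − 1/5) · (1 − 1/7) · (1 − 1/11) · (1 − 1/37) · (1 − 1/43)
       = 249301745 · 362880/612535 = 147692160.

147692160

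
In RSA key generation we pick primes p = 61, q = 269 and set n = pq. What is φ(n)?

16080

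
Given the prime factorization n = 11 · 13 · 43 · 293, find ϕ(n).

1471680

φ(1801657) = 1801657 · (1 − 1/11) · (1 − 1/13) · (1 − 1/43) · (1 − 1/293)
       = 1801657 · 1471680/1801657 = 1471680.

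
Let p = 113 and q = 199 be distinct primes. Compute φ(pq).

22176

φ(22487) = 22487 · (1 − 1/113) · (1 − 1/199)
       = 22487 · 22176/22487 = 22176.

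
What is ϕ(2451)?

1512

2451 = 3 * 19 * 43.
φ(3) = 3 − 1 = 2.
φ(19) = 19 − 1 = 18.
φ(43) = 43 − 1 = 42.
Multiply: 2 · 18 · 42 = 1512.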